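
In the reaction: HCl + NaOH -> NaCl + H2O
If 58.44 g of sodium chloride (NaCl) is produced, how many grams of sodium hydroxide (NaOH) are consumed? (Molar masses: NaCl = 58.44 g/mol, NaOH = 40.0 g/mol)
Moles of NaCl = 58.44 g ÷ 58.44 g/mol = 1 mol
Mole ratio: 1 mol NaOH / 1 mol NaCl
Moles of NaOH = 1 × (1/1) = 1 mol
Mass of NaOH = 1 mol × 40.0 g/mol = 40 g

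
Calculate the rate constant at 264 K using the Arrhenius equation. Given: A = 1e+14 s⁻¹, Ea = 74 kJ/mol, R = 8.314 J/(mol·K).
2.28e-01 s⁻¹

k = A·exp(-Ea/(R·T)) = 1e+14·exp(-74000/(8.314·264)) = 1e+14·exp(-33.7146) = 1e+14·2.2800e-15 = 2.28e-01 s⁻¹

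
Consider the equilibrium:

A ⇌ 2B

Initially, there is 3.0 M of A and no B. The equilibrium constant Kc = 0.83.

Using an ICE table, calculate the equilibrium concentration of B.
[B] = 1.384 M

ICE: [A] = 3.0 − x, [B] = 2x.
Kc = (2x)²/(3.0 − x) = 0.83 ⇒ 4x² + 0.83x − 2.49 = 0.
x = (−0.83 + √(0.83² + 4·4·2.49))/(2·4) = (−0.83 + √40.529)/8 = 0.69203.
[B] = 2x = 1.384 M.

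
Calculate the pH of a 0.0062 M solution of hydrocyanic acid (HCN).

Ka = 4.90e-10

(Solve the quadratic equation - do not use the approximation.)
pH = 5.76

x² + Ka×x - Ka×C = 0. Using quadratic formula: [H⁺] = 1.7427e-06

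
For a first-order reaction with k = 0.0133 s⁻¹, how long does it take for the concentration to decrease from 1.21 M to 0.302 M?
104.36 s

From ln[A] = ln[A]₀ - k·t: t = ln([A]₀/[A])/k = ln(1.21/0.302)/0.0133 = ln(4.0066)/0.0133 = 1.3879/0.0133 = 104.36 s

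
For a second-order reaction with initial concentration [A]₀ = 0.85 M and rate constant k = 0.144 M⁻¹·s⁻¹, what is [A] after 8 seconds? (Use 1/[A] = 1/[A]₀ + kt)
0.4295 M

1/[A] = 1/[A]₀ + k·t = 1/0.85 + (0.144)·(8) = 1.1765 + 1.1520 = 2.3285
[A] = 1/2.3285 = 0.4295 M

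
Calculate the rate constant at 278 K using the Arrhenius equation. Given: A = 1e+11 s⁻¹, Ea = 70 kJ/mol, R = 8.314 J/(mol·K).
7.03e-03 s⁻¹

k = A·exp(-Ea/(R·T)) = 1e+11·exp(-70000/(8.314·278)) = 1e+11·exp(-30.2861) = 1e+11·7.0294e-14 = 7.03e-03 s⁻¹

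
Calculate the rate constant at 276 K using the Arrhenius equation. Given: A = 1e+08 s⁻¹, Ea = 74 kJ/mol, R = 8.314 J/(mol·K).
9.88e-07 s⁻¹

k = A·exp(-Ea/(R·T)) = 1e+08·exp(-74000/(8.314·276)) = 1e+08·exp(-32.2487) = 1e+08·9.8754e-15 = 9.88e-07 s⁻¹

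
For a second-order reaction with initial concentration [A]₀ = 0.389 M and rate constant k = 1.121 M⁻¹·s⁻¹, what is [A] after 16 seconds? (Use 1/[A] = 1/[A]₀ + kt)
0.0488 M

1/[A] = 1/[A]₀ + k·t = 1/0.389 + (1.121)·(16) = 2.5707 + 17.9360 = 20.5067
[A] = 1/20.5067 = 0.0488 M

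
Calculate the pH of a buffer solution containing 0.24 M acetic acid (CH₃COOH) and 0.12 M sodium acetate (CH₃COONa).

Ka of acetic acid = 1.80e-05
pH = 4.44

pKa = -log(1.80e-05) = 4.74. pH = pKa + log([A⁻]/[HA]) = 4.74 + log(0.12/0.24)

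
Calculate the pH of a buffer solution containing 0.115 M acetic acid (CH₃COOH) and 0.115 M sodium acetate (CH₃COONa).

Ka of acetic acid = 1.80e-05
pH = 4.74

pKa = -log(1.80e-05) = 4.74. pH = pKa + log([A⁻]/[HA]) = 4.74 + log(0.115/0.115)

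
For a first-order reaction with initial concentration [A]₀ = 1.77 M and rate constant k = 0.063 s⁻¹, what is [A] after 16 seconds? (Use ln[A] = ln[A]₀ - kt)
0.6460 M

ln[A] = ln[A]₀ - k·t = ln(1.77) - (0.063)·(16) = 0.5710 - 1.0080 = -0.4370
[A] = e^(-0.4370) = 0.6460 M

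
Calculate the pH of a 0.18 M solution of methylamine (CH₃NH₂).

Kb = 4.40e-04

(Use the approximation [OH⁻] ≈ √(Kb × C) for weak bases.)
pH = 11.95

[OH⁻] = √(Kb × C) = √(4.40e-04 × 0.18) = 8.8994e-03. pOH = 2.05, pH = 14 - pOH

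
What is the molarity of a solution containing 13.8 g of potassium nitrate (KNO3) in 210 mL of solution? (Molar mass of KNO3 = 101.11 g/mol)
Moles of KNO3 = 13.8 g ÷ 101.11 g/mol = 0.136485 mol
Volume = 210 mL = 0.21 L
Molarity = 0.136485 mol ÷ 0.21 L = 0.6499 M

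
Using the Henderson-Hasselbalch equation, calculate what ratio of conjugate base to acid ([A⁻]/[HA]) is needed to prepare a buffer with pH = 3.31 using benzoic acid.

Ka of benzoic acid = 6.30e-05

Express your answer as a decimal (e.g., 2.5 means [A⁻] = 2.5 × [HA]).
[A⁻]/[HA] = 0.129

pKa = −log(6.30e-05) = 4.2007. pH = pKa + log([A⁻]/[HA]). 3.31 = 4.2007 + log(ratio). log(ratio) = 3.31 − 4.2007 = -0.8907. ratio = 10^(-0.8907) = 0.129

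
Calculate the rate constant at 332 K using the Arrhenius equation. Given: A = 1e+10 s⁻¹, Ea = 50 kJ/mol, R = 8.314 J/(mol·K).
1.36e+02 s⁻¹

k = A·exp(-Ea/(R·T)) = 1e+10·exp(-50000/(8.314·332)) = 1e+10·exp(-18.1143) = 1e+10·1.3585e-08 = 1.36e+02 s⁻¹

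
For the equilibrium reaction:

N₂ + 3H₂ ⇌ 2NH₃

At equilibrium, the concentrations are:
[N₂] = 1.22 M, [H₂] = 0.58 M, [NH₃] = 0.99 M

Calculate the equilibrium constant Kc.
K_c = 4.1174

Kc = ([NH₃]^2) / ([N₂] × [H₂]^3)
   = ((0.99)^2) / ((1.22)·(0.58)^3)
   = 0.9801 / 0.23804 = 4.1174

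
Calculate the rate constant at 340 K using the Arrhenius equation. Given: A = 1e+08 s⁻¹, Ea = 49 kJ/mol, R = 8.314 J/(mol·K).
2.96e+00 s⁻¹

k = A·exp(-Ea/(R·T)) = 1e+08·exp(-49000/(8.314·340)) = 1e+08·exp(-17.3343) = 1e+08·2.9634e-08 = 2.96e+00 s⁻¹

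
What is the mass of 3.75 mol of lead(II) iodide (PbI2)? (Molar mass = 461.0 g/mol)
Mass = 3.75 mol × 461.0 g/mol = 1729 g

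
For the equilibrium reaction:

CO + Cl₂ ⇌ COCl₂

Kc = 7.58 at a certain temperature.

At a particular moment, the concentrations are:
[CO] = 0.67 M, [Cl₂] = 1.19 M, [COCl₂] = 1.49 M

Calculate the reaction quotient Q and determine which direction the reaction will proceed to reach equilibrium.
Q = 1.869, Q < K, reaction proceeds forward (toward products)

Q = ([COCl₂]) / ([CO] × [Cl₂])
  = ((1.49)) / ((0.67)·(1.19)) = 1.49/0.7973 = 1.869
Since Q = 1.869 < Kc = 7.58, the reaction proceeds forward (toward products) to reach equilibrium.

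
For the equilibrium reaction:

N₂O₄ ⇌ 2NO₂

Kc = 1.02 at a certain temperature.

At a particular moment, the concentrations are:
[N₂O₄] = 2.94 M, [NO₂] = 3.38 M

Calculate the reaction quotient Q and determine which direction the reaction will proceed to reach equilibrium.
Q = 3.886, Q > K, reaction proceeds reverse (toward reactants)

Q = ([NO₂]^2) / ([N₂O₄])
  = ((3.38)^2) / ((2.94)) = 11.424/2.94 = 3.886
Since Q = 3.886 > Kc = 1.02, the reaction proceeds reverse (toward reactants) to reach equilibrium.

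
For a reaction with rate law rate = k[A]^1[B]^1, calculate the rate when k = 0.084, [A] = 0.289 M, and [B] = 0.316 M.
0.007671 M/s

rate = k·[A]^1·[B]^1 = 0.084·(0.289)^1·(0.316)^1 = 0.084·0.289·0.316 = 0.007671 M/s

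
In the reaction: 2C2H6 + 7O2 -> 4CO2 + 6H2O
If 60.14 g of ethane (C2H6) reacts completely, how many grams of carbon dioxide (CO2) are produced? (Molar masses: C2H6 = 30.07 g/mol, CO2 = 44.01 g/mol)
Moles of C2H6 = 60.14 g ÷ 30.07 g/mol = 2 mol
Mole ratio: 4 mol CO2 / 2 mol C2H6
Moles of CO2 = 2 × (4/2) = 4 mol
Mass of CO2 = 4 mol × 44.01 g/mol = 176 g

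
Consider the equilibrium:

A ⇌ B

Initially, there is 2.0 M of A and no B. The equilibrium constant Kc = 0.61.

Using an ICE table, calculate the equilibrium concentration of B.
[B] = 0.758 M

ICE: [A] = 2.0 − x, [B] = x.
Kc = x/(2.0 − x) = 0.61 ⇒ x = 0.61·2.0/(1 + 0.61) = 1.22/1.61 = 0.7578.
[B] = x = 0.758 M.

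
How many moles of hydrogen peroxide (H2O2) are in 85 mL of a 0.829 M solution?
Moles = Molarity × Volume (L)
Moles = 0.829 M × 0.085 L = 0.07046 mol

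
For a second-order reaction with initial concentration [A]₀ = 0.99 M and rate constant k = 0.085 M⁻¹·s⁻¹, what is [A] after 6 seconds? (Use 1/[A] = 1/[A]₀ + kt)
0.6579 M

1/[A] = 1/[A]₀ + k·t = 1/0.99 + (0.085)·(6) = 1.0101 + 0.5100 = 1.5201
[A] = 1/1.5201 = 0.6579 M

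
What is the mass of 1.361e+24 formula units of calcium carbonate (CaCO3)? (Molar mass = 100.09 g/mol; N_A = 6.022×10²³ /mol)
Moles = 1.361e+24 ÷ 6.022×10²³ = 2.26005 mol
Mass = 2.26005 mol × 100.09 g/mol = 226.2 g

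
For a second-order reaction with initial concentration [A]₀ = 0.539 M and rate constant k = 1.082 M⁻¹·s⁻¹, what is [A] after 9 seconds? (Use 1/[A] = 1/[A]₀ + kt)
0.0863 M

1/[A] = 1/[A]₀ + k·t = 1/0.539 + (1.082)·(9) = 1.8553 + 9.7380 = 11.5933
[A] = 1/11.5933 = 0.0863 M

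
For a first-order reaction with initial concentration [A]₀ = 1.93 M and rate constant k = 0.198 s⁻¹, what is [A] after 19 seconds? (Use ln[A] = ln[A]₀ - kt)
0.0448 M

ln[A] = ln[A]₀ - k·t = ln(1.93) - (0.198)·(19) = 0.6575 - 3.7620 = -3.1045
[A] = e^(-3.1045) = 0.0448 M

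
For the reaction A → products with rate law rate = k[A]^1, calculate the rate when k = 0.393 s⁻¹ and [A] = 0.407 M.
0.16 M/s

rate = k·[A]^1 = 0.393·(0.407)^1 = 0.393·0.407 = 0.16 M/s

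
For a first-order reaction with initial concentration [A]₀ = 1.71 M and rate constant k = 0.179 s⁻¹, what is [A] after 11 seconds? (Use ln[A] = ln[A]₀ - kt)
0.2387 M

ln[A] = ln[A]₀ - k·t = ln(1.71) - (0.179)·(11) = 0.5365 - 1.9690 = -1.4325
[A] = e^(-1.4325) = 0.2387 M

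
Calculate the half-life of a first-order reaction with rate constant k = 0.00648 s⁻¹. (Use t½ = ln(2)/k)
106.97 s

t½ = ln(2)/k = 0.6931/0.00648 = 106.97 s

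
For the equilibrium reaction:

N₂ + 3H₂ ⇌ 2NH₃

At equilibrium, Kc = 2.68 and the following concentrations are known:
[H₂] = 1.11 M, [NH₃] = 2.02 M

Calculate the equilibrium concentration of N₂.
[N₂] = 1.1133 M

Kc = ([NH₃]^2) / ([N₂] × [H₂]^3) = 2.68
[N₂]^1 = (product terms)/(Kc · other reactant terms) = 4.0804 / (2.68 · 1.3676) = 1.1133
[N₂] = 1.1133 M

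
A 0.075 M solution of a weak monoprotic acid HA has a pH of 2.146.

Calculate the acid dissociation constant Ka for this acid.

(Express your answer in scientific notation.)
K_a = 7.52e-04

[H⁺] = 10^(−pH) = 10^(−2.146) = 7.145e-03 M. For HA ⇌ H⁺ + A⁻, Ka = x²/(C − x) = (7.145e-03)²/(0.075 − 7.145e-03) = 7.52e-04.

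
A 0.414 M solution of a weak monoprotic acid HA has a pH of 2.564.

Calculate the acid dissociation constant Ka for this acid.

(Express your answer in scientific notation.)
K_a = 1.81e-05

[H⁺] = 10^(−pH) = 10^(−2.564) = 2.729e-03 M. For HA ⇌ H⁺ + A⁻, Ka = x²/(C − x) = (2.729e-03)²/(0.414 − 2.729e-03) = 1.81e-05.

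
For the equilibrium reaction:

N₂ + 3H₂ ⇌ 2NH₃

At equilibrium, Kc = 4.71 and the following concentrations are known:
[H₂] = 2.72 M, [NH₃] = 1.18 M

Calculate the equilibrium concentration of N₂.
[N₂] = 0.0147 M

Kc = ([NH₃]^2) / ([N₂] × [H₂]^3) = 4.71
[N₂]^1 = (product terms)/(Kc · other reactant terms) = 1.3924 / (4.71 · 20.124) = 0.01469
[N₂] = 0.0147 M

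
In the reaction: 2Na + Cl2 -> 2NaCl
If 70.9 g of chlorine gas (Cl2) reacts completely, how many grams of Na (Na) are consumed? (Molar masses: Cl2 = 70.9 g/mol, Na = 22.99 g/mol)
Moles of Cl2 = 70.9 g ÷ 70.9 g/mol = 1 mol
Mole ratio: 2 mol Na / 1 mol Cl2
Moles of Na = 1 × (2/1) = 2 mol
Mass of Na = 2 mol × 22.99 g/mol = 45.98 g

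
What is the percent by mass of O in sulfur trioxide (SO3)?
Mass of O in formula = 16.0 × 3 = 48 g/mol
Molar mass = 80.07 g/mol
% O = (48/80.07) × 100% = 59.95%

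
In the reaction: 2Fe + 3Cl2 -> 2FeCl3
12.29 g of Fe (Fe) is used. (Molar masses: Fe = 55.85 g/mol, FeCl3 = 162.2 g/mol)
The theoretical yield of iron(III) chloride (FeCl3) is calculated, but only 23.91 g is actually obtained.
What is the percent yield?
Moles of Fe = 12.29 g ÷ 55.85 g/mol = 0.220054 mol
Mole ratio: 2 mol FeCl3 / 2 mol Fe
Moles of FeCl3 = 0.220054 × (2/2) = 0.220054 mol
Theoretical yield = 0.220054 mol × 162.2 g/mol = 35.693 g
Actual yield = 23.91 g
Percent yield = (23.91 / 35.693) × 100% = 67.0%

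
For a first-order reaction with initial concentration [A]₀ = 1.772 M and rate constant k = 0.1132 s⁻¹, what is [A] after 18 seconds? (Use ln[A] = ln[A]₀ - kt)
0.2310 M

ln[A] = ln[A]₀ - k·t = ln(1.772) - (0.1132)·(18) = 0.5721 - 2.0376 = -1.4655
[A] = e^(-1.4655) = 0.2310 M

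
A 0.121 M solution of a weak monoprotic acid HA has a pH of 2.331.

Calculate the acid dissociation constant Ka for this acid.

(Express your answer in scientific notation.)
K_a = 1.87e-04

[H⁺] = 10^(−pH) = 10^(−2.331) = 4.667e-03 M. For HA ⇌ H⁺ + A⁻, Ka = x²/(C − x) = (4.667e-03)²/(0.121 − 4.667e-03) = 1.87e-04.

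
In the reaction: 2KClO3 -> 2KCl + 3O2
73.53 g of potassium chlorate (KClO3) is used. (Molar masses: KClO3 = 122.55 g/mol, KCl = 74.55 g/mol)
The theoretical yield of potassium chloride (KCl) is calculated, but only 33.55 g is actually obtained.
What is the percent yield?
Moles of KClO3 = 73.53 g ÷ 122.55 g/mol = 0.6 mol
Mole ratio: 2 mol KCl / 2 mol KClO3
Moles of KCl = 0.6 × (2/2) = 0.6 mol
Theoretical yield = 0.6 mol × 74.55 g/mol = 44.73 g
Actual yield = 33.55 g
Percent yield = (33.55 / 44.73) × 100% = 75.0%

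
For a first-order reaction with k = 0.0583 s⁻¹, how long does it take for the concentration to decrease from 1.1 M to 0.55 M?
11.89 s

From ln[A] = ln[A]₀ - k·t: t = ln([A]₀/[A])/k = ln(1.1/0.55)/0.0583 = ln(2.0000)/0.0583 = 0.6931/0.0583 = 11.89 s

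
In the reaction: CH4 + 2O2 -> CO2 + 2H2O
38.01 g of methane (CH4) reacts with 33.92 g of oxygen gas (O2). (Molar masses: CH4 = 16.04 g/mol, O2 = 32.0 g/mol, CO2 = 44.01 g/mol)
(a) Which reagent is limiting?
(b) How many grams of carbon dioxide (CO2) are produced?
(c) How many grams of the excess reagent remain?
(a) O2, (b) 23.33 g, (c) 29.51 g

Moles of CH4 = 38.01 g ÷ 16.04 g/mol = 2.3697 mol
Moles of O2 = 33.92 g ÷ 32.0 g/mol = 1.06 mol
Moles ÷ coefficient: CH4: 2.3697/1 = 2.37, O2: 1.06/2 = 0.53
(a) O2 has the smaller value, so O2 is the limiting reagent.
(b) Moles of CO2 = 1.06 mol O2 × (1/2) = 0.53 mol; mass = 0.53 mol × 44.01 g/mol = 23.33 g
(c) CH4 consumed = 1.06 × (1/2) = 0.53 mol; remaining = 2.3697 − 0.53 = 1.8397 mol; mass = 1.8397 mol × 16.04 g/mol = 29.51 g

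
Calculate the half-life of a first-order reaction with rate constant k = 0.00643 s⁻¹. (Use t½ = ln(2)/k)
107.80 s

t½ = ln(2)/k = 0.6931/0.00643 = 107.80 s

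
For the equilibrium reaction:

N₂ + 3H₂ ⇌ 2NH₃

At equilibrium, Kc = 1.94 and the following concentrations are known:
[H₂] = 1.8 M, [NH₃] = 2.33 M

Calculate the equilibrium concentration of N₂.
[N₂] = 0.4798 M

Kc = ([NH₃]^2) / ([N₂] × [H₂]^3) = 1.94
[N₂]^1 = (product terms)/(Kc · other reactant terms) = 5.4289 / (1.94 · 5.832) = 0.47984
[N₂] = 0.4798 M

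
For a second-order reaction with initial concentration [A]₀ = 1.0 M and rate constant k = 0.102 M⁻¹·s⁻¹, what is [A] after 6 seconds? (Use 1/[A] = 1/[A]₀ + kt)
0.6203 M

1/[A] = 1/[A]₀ + k·t = 1/1.0 + (0.102)·(6) = 1.0000 + 0.6120 = 1.6120
[A] = 1/1.6120 = 0.6203 M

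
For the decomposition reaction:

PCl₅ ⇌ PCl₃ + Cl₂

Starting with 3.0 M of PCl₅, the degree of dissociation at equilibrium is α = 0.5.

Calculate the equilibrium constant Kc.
K_c = 1.5000

x = α·[A]₀ = 0.5 × 3.0 = 1.5 M dissociated.
At eq: [PCl₅] = 3.0 − 1.5 = 1.5 M; [PCl₃] = [Cl₂] = x = 1.5 M.
Kc = [PCl₃][Cl₂]/[PCl₅] = (1.5)²/1.5 = 1.5.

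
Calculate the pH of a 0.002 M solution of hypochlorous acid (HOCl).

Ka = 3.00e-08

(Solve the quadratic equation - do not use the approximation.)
pH = 5.11

x² + Ka×x - Ka×C = 0. Using quadratic formula: [H⁺] = 7.7310e-06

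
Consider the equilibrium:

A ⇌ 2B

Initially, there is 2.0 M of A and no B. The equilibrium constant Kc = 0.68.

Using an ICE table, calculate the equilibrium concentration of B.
[B] = 1.009 M

ICE: [A] = 2.0 − x, [B] = 2x.
Kc = (2x)²/(2.0 − x) = 0.68 ⇒ 4x² + 0.68x − 1.36 = 0.
x = (−0.68 + √(0.68² + 4·4·1.36))/(2·4) = (−0.68 + √22.222)/8 = 0.50426.
[B] = 2x = 1.009 M.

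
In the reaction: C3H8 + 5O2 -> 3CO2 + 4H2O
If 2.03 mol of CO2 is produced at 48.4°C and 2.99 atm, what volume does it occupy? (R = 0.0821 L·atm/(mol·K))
T = 48.4°C + 273.15 = 321.55 K
V = nRT/P = (2.03 × 0.0821 × 321.55) / 2.99
V = 17.92 L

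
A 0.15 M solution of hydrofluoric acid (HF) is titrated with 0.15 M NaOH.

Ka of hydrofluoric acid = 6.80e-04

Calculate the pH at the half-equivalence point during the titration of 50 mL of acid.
pH = pKa = 3.17

At the half-equivalence point, [HA] = [A⁻], so by Henderson–Hasselbalch pH = pKa + log(1) = pKa.
pKa = −log(6.80e-04) = 3.17.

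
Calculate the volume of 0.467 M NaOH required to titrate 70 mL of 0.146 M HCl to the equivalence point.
V_{base} = 21.9 mL

At equivalence: moles acid = moles base.
moles HCl = 0.146 M × 0.07 L = 0.01022 mol
V_NaOH = 0.01022 mol ÷ 0.467 M = 0.02188 L = 21.9 mL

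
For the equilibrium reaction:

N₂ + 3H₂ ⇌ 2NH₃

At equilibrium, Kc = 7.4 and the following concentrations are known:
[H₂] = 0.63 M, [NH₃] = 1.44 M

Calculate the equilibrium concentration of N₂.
[N₂] = 1.1207 M

Kc = ([NH₃]^2) / ([N₂] × [H₂]^3) = 7.4
[N₂]^1 = (product terms)/(Kc · other reactant terms) = 2.0736 / (7.4 · 0.25005) = 1.1207
[N₂] = 1.1207 M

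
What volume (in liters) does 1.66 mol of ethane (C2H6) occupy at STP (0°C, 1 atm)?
At STP, 1 mol of gas occupies 22.4 L
Volume = 1.66 mol × 22.4 L/mol = 37.18 L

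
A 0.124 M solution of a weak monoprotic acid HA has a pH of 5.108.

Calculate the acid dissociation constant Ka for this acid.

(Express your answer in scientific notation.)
K_a = 4.90e-10

[H⁺] = 10^(−pH) = 10^(−5.108) = 7.798e-06 M. For HA ⇌ H⁺ + A⁻, Ka = x²/(C − x) = (7.798e-06)²/(0.124 − 7.798e-06) = 4.90e-10.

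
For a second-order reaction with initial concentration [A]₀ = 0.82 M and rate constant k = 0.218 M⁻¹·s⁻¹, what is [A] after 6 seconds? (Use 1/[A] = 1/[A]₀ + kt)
0.3956 M

1/[A] = 1/[A]₀ + k·t = 1/0.82 + (0.218)·(6) = 1.2195 + 1.3080 = 2.5275
[A] = 1/2.5275 = 0.3956 M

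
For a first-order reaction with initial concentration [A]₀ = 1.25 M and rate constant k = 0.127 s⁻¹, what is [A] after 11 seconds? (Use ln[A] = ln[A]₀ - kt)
0.3092 M

ln[A] = ln[A]₀ - k·t = ln(1.25) - (0.127)·(11) = 0.2231 - 1.3970 = -1.1739
[A] = e^(-1.1739) = 0.3092 M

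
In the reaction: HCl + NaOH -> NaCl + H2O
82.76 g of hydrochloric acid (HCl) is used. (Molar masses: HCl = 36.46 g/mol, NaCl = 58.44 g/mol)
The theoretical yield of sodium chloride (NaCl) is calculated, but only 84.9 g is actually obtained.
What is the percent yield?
Moles of HCl = 82.76 g ÷ 36.46 g/mol = 2.26988 mol
Mole ratio: 1 mol NaCl / 1 mol HCl
Moles of NaCl = 2.26988 × (1/1) = 2.26988 mol
Theoretical yield = 2.26988 mol × 58.44 g/mol = 132.65 g
Actual yield = 84.9 g
Percent yield = (84.9 / 132.65) × 100% = 64.0%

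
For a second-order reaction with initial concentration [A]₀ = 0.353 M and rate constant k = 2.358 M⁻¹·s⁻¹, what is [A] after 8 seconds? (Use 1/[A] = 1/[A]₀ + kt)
0.0461 M

1/[A] = 1/[A]₀ + k·t = 1/0.353 + (2.358)·(8) = 2.8329 + 18.8640 = 21.6969
[A] = 1/21.6969 = 0.0461 M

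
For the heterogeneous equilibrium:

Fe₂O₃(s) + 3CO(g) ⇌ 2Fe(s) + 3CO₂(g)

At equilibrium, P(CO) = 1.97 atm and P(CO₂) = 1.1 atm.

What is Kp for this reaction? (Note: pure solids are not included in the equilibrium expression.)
K_p = 0.174

Solids (Fe₂O₃, Fe) are excluded.
Kp = P(CO₂)³/P(CO)³ = (1.1)³/(1.97)³ = 1.331/7.645 = 0.174.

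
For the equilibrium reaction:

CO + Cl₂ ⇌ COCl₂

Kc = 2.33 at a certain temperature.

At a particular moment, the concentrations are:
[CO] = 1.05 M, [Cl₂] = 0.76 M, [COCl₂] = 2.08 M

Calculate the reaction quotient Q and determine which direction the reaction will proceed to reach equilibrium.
Q = 2.607, Q > K, reaction proceeds reverse (toward reactants)

Q = ([COCl₂]) / ([CO] × [Cl₂])
  = ((2.08)) / ((1.05)·(0.76)) = 2.08/0.798 = 2.607
Since Q = 2.607 > Kc = 2.33, the reaction proceeds reverse (toward reactants) to reach equilibrium.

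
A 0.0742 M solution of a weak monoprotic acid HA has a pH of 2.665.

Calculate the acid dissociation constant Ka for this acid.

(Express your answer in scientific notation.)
K_a = 6.49e-05

[H⁺] = 10^(−pH) = 10^(−2.665) = 2.163e-03 M. For HA ⇌ H⁺ + A⁻, Ka = x²/(C − x) = (2.163e-03)²/(0.0742 − 2.163e-03) = 6.49e-05.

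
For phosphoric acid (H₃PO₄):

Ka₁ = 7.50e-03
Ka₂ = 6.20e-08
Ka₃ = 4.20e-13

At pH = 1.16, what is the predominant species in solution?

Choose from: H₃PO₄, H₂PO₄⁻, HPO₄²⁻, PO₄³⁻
H₃PO₄

pKa1 = 2.12, pKa2 = 7.21, pKa3 = 12.38. Each pKa is the crossover between adjacent species; pH = 1.16 lies in the region where H₃PO₄ predominates.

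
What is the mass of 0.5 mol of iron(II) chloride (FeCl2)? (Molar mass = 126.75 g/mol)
Mass = 0.5 mol × 126.75 g/mol = 63.38 g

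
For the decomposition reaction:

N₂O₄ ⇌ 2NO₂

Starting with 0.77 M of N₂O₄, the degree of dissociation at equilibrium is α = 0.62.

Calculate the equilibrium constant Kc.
K_c = 3.1157

x = α·[A]₀ = 0.62 × 0.77 = 0.4774 M dissociated.
At eq: [N₂O₄] = 0.77 − 0.4774 = 0.2926 M; [NO₂] = 2x = 0.9548 M.
Kc = [NO₂]²/[N₂O₄] = (0.9548)²/0.2926 = 3.116.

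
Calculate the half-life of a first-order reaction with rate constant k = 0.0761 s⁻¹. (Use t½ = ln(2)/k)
9.11 s

t½ = ln(2)/k = 0.6931/0.0761 = 9.11 s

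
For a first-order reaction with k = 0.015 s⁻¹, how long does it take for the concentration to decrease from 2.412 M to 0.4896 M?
106.31 s

From ln[A] = ln[A]₀ - k·t: t = ln([A]₀/[A])/k = ln(2.412/0.4896)/0.015 = ln(4.9265)/0.015 = 1.5946/0.015 = 106.31 s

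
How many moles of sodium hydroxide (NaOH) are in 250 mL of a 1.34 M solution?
Moles = Molarity × Volume (L)
Moles = 1.34 M × 0.25 L = 0.335 mol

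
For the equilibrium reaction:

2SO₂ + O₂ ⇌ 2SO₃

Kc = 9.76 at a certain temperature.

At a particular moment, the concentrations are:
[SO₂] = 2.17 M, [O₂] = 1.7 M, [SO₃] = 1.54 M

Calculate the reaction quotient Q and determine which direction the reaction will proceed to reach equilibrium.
Q = 0.296, Q < K, reaction proceeds forward (toward products)

Q = ([SO₃]^2) / ([SO₂]^2 × [O₂])
  = ((1.54)^2) / ((2.17)^2·(1.7)) = 2.3716/8.0051 = 0.2963
Since Q = 0.2963 < Kc = 9.76, the reaction proceeds forward (toward products) to reach equilibrium.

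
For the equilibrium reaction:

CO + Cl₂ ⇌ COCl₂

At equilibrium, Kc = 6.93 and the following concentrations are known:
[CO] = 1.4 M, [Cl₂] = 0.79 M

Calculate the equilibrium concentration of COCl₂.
[COCl₂] = 7.6646 M

Kc = ([COCl₂]) / ([CO] × [Cl₂]) = 6.93
[COCl₂]^1 = Kc · (reactant terms)/(other product terms) = 6.93 · 1.106 / 1 = 7.6646
[COCl₂] = 7.6646 M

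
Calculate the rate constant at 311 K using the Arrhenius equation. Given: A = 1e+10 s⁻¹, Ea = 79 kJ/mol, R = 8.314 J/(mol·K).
5.38e-04 s⁻¹

k = A·exp(-Ea/(R·T)) = 1e+10·exp(-79000/(8.314·311)) = 1e+10·exp(-30.5532) = 1e+10·5.3816e-14 = 5.38e-04 s⁻¹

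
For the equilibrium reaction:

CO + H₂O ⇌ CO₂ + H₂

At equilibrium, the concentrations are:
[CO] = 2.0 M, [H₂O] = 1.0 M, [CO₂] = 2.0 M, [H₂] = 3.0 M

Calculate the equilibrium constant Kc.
K_c = 3.0000

Kc = ([CO₂] × [H₂]) / ([CO] × [H₂O])
   = ((2.0)·(3.0)) / ((2.0)·(1.0))
   = 6 / 2 = 3.0000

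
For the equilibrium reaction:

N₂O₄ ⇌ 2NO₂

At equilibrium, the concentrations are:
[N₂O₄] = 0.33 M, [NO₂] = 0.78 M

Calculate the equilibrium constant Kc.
K_c = 1.8436

Kc = ([NO₂]^2) / ([N₂O₄])
   = ((0.78)^2) / ((0.33))
   = 0.6084 / 0.33 = 1.8436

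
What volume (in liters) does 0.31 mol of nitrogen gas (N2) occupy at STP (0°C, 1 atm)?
At STP, 1 mol of gas occupies 22.4 L
Volume = 0.31 mol × 22.4 L/mol = 6.94 L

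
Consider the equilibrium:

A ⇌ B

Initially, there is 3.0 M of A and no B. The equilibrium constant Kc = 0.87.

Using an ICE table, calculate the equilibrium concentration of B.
[B] = 1.396 M

ICE: [A] = 3.0 − x, [B] = x.
Kc = x/(3.0 − x) = 0.87 ⇒ x = 0.87·3.0/(1 + 0.87) = 2.61/1.87 = 1.396.
[B] = x = 1.396 M.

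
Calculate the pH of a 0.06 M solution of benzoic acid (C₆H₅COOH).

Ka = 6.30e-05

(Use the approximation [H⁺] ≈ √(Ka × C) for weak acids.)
pH = 2.71

[H⁺] = √(Ka × C) = √(6.30e-05 × 0.06) = 1.9442e-03. pH = -log(1.9442e-03)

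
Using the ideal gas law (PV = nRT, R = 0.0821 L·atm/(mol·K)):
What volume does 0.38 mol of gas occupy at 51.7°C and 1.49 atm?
T = 51.7°C + 273.15 = 324.85 K
V = nRT/P = (0.38 × 0.0821 × 324.85) / 1.49
V = 6.80 L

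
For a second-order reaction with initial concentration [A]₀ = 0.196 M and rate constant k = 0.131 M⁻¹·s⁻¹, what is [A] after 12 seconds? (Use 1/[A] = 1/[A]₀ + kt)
0.1498 M

1/[A] = 1/[A]₀ + k·t = 1/0.196 + (0.131)·(12) = 5.1020 + 1.5720 = 6.6740
[A] = 1/6.6740 = 0.1498 M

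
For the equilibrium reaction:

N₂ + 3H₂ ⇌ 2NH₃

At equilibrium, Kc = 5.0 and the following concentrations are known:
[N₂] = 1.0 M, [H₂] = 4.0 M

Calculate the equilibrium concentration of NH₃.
[NH₃] = 17.8885 M

Kc = ([NH₃]^2) / ([N₂] × [H₂]^3) = 5.0
[NH₃]^2 = Kc · (reactant terms)/(other product terms) = 5.0 · 64 / 1 = 320
[NH₃] = (320)^(1/2) = 17.8885 M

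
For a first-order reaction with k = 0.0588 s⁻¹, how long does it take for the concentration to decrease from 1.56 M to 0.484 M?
19.90 s

From ln[A] = ln[A]₀ - k·t: t = ln([A]₀/[A])/k = ln(1.56/0.484)/0.0588 = ln(3.2231)/0.0588 = 1.1704/0.0588 = 19.90 s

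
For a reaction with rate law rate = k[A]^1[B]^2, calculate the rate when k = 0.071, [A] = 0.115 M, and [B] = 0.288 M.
0.0006772 M/s

rate = k·[A]^1·[B]^2 = 0.071·(0.115)^1·(0.288)^2 = 0.071·0.115·0.082944 = 0.0006772 M/s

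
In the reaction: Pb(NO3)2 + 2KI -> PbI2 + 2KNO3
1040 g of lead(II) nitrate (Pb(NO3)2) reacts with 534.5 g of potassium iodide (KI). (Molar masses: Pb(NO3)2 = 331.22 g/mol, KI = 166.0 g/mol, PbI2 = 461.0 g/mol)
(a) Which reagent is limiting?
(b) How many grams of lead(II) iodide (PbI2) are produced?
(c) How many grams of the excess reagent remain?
(a) KI, (b) 742.2 g, (c) 506.8 g

Moles of Pb(NO3)2 = 1040 g ÷ 331.22 g/mol = 3.13991 mol
Moles of KI = 534.5 g ÷ 166.0 g/mol = 3.21988 mol
Moles ÷ coefficient: Pb(NO3)2: 3.13991/1 = 3.14, KI: 3.21988/2 = 1.61
(a) KI has the smaller value, so KI is the limiting reagent.
(b) Moles of PbI2 = 3.21988 mol KI × (1/2) = 1.60994 mol; mass = 1.60994 mol × 461.0 g/mol = 742.2 g
(c) Pb(NO3)2 consumed = 3.21988 × (1/2) = 1.60994 mol; remaining = 3.13991 − 1.60994 = 1.52997 mol; mass = 1.52997 mol × 331.22 g/mol = 506.8 g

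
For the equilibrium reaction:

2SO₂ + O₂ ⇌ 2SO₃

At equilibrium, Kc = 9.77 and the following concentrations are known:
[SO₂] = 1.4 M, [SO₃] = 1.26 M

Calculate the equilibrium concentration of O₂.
[O₂] = 0.0829 M

Kc = ([SO₃]^2) / ([SO₂]^2 × [O₂]) = 9.77
[O₂]^1 = (product terms)/(Kc · other reactant terms) = 1.5876 / (9.77 · 1.96) = 0.082907
[O₂] = 0.0829 M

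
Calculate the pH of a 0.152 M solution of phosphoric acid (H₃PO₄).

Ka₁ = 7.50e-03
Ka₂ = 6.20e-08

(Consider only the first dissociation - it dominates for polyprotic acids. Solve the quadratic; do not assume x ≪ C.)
pH = 1.52

x² + Ka₁·x − Ka₁·C = 0 with Ka₁ = 7.50e-03, C = 0.152.
x = (−Ka₁ + √(Ka₁² + 4·Ka₁·C))/2 = 3.0221e-02 M, so pH = 1.52.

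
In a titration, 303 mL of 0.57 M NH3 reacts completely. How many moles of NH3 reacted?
Moles = Molarity × Volume (L)
Moles = 0.57 M × 0.303 L = 0.1727 mol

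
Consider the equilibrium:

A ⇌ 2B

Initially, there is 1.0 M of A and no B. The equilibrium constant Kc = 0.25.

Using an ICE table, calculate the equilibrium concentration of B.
[B] = 0.441 M

ICE: [A] = 1.0 − x, [B] = 2x.
Kc = (2x)²/(1.0 − x) = 0.25 ⇒ 4x² + 0.25x − 0.25 = 0.
x = (−0.25 + √(0.25² + 4·4·0.25))/(2·4) = (−0.25 + √4.0625)/8 = 0.2207.
[B] = 2x = 0.441 M.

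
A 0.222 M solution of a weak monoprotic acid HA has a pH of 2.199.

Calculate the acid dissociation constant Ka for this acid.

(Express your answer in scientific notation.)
K_a = 1.85e-04

[H⁺] = 10^(−pH) = 10^(−2.199) = 6.324e-03 M. For HA ⇌ H⁺ + A⁻, Ka = x²/(C − x) = (6.324e-03)²/(0.222 − 6.324e-03) = 1.85e-04.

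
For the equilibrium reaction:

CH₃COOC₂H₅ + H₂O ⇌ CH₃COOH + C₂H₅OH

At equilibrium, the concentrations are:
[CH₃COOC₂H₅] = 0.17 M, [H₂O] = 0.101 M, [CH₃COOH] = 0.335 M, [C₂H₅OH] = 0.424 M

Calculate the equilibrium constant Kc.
K_c = 8.2726

Kc = ([CH₃COOH] × [C₂H₅OH]) / ([CH₃COOC₂H₅] × [H₂O])
   = ((0.335)·(0.424)) / ((0.17)·(0.101))
   = 0.14204 / 0.01717 = 8.2726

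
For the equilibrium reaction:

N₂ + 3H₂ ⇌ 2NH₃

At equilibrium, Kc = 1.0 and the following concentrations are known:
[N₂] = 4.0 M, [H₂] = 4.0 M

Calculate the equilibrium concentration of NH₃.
[NH₃] = 16.0000 M

Kc = ([NH₃]^2) / ([N₂] × [H₂]^3) = 1.0
[NH₃]^2 = Kc · (reactant terms)/(other product terms) = 1.0 · 256 / 1 = 256
[NH₃] = (256)^(1/2) = 16.0000 M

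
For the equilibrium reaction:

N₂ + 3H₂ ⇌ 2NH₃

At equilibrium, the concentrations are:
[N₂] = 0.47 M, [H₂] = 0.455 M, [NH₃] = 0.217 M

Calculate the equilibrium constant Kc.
K_c = 1.0636

Kc = ([NH₃]^2) / ([N₂] × [H₂]^3)
   = ((0.217)^2) / ((0.47)·(0.455)^3)
   = 0.047089 / 0.044272 = 1.0636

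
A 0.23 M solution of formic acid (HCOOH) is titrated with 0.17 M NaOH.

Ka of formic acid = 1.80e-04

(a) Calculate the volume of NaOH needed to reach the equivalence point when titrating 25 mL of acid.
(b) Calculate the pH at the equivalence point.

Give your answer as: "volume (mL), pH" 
V = 33.8 mL, pH = 8.37

(a) At equivalence: moles acid = moles base.
moles acid = 0.23 × 0.025 = 0.00575 mol; V_NaOH = 0.00575/0.17 = 0.03382 L = 33.8 mL.
(b) At equivalence, all acid → conjugate base A⁻ at [A⁻] = 0.00575/0.05882 = 0.09775 M.
Kb = Kw/Ka = 1.0e-14/1.80e-04 = 5.556e-11; [OH⁻] = √(Kb·[A⁻]) = 2.330e-06; pOH = 5.63; pH = 14 − pOH = 8.37.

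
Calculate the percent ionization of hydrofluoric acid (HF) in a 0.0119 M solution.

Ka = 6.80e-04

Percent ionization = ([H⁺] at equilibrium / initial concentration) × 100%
Percent ionization = 21.2%

Let x = [H⁺]. Ka = x²/(C - x) ⇒ x² + (6.80e-04)x - (6.80e-04)(0.0119) = 0. x = 2.5249e-03. Percent = (2.5249e-03/0.0119) × 100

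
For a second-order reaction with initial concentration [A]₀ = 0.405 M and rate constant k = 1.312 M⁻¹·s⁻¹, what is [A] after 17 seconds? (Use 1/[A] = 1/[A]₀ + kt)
0.0404 M

1/[A] = 1/[A]₀ + k·t = 1/0.405 + (1.312)·(17) = 2.4691 + 22.3040 = 24.7731
[A] = 1/24.7731 = 0.0404 M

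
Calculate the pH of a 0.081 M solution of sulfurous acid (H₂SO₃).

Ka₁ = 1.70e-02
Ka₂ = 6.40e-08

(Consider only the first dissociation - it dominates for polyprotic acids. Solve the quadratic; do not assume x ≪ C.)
pH = 1.53

x² + Ka₁·x − Ka₁·C = 0 with Ka₁ = 1.70e-02, C = 0.081.
x = (−Ka₁ + √(Ka₁² + 4·Ka₁·C))/2 = 2.9569e-02 M, so pH = 1.53.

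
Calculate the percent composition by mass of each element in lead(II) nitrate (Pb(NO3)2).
Pb: 62.56%, N: 8.46%, O: 28.98%

Molar mass of Pb(NO3)2 = 331.22 g/mol
% Pb = (1 × 207.2) / 331.22 × 100% = 207.2 / 331.22 × 100% = 62.56%
% N = (2 × 14.01) / 331.22 × 100% = 28.02 / 331.22 × 100% = 8.46%
% O = (6 × 16.0) / 331.22 × 100% = 96 / 331.22 × 100% = 28.98%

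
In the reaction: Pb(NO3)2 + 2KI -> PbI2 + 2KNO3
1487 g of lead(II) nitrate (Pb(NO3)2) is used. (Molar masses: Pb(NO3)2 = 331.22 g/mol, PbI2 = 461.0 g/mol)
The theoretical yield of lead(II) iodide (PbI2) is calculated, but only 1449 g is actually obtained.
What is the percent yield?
Moles of Pb(NO3)2 = 1487 g ÷ 331.22 g/mol = 4.48946 mol
Mole ratio: 1 mol PbI2 / 1 mol Pb(NO3)2
Moles of PbI2 = 4.48946 × (1/1) = 4.48946 mol
Theoretical yield = 4.48946 mol × 461.0 g/mol = 2069.6 g
Actual yield = 1449 g
Percent yield = (1449 / 2069.6) × 100% = 70.0%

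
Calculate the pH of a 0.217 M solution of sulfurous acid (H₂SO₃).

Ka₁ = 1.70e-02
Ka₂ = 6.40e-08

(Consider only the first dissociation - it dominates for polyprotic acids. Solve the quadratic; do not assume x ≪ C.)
pH = 1.28

x² + Ka₁·x − Ka₁·C = 0 with Ka₁ = 1.70e-02, C = 0.217.
x = (−Ka₁ + √(Ka₁² + 4·Ka₁·C))/2 = 5.2829e-02 M, so pH = 1.28.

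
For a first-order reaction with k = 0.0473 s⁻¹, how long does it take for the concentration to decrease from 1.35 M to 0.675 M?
14.65 s

From ln[A] = ln[A]₀ - k·t: t = ln([A]₀/[A])/k = ln(1.35/0.675)/0.0473 = ln(2.0000)/0.0473 = 0.6931/0.0473 = 14.65 s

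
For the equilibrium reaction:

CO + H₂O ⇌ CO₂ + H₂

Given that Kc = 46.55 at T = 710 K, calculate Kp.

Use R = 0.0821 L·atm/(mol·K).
K_p = 46.5500

Δn = (moles gaseous products) − (moles gaseous reactants) = 0
T = 710 K; RT = 0.0821 × 710 = 58.291
Kp = Kc·(RT)^Δn = 46.55 × (58.291)^0 = 46.55 × 1 = 46.5500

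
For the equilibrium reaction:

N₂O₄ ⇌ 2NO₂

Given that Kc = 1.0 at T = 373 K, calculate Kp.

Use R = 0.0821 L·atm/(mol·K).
K_p = 30.6233

Δn = (moles gaseous products) − (moles gaseous reactants) = 1
T = 373 K; RT = 0.0821 × 373 = 30.6233
Kp = Kc·(RT)^Δn = 1.0 × (30.6233)^1 = 1.0 × 30.6233 = 30.6233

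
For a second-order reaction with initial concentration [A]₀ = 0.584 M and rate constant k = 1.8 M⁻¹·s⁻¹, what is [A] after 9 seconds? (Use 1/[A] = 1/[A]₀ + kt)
0.0558 M

1/[A] = 1/[A]₀ + k·t = 1/0.584 + (1.8)·(9) = 1.7123 + 16.2000 = 17.9123
[A] = 1/17.9123 = 0.0558 M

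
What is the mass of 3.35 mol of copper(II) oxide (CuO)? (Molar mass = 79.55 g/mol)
Mass = 3.35 mol × 79.55 g/mol = 266.5 g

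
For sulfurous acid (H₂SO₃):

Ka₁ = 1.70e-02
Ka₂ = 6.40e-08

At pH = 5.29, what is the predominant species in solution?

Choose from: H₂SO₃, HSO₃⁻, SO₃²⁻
HSO₃⁻

pKa1 = 1.77, pKa2 = 7.19. Each pKa is the crossover between adjacent species; pH = 5.29 lies in the region where HSO₃⁻ predominates.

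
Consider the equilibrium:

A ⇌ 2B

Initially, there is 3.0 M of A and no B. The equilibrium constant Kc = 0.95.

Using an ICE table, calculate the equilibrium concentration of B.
[B] = 1.467 M

ICE: [A] = 3.0 − x, [B] = 2x.
Kc = (2x)²/(3.0 − x) = 0.95 ⇒ 4x² + 0.95x − 2.85 = 0.
x = (−0.95 + √(0.95² + 4·4·2.85))/(2·4) = (−0.95 + √46.502)/8 = 0.73366.
[B] = 2x = 1.467 M.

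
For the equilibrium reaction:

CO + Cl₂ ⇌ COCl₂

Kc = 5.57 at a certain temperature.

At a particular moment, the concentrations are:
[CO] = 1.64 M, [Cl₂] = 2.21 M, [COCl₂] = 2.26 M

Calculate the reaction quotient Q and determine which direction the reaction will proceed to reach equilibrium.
Q = 0.624, Q < K, reaction proceeds forward (toward products)

Q = ([COCl₂]) / ([CO] × [Cl₂])
  = ((2.26)) / ((1.64)·(2.21)) = 2.26/3.6244 = 0.6236
Since Q = 0.6236 < Kc = 5.57, the reaction proceeds forward (toward products) to reach equilibrium.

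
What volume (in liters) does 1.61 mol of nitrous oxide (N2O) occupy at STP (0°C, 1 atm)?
At STP, 1 mol of gas occupies 22.4 L
Volume = 1.61 mol × 22.4 L/mol = 36.06 L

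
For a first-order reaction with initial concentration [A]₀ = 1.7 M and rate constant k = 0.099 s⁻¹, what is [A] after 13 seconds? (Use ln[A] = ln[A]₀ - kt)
0.4694 M

ln[A] = ln[A]₀ - k·t = ln(1.7) - (0.099)·(13) = 0.5306 - 1.2870 = -0.7564
[A] = e^(-0.7564) = 0.4694 M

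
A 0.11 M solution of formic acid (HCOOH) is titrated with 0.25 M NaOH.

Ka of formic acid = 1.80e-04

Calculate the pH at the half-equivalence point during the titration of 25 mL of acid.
pH = pKa = 3.74

At the half-equivalence point, [HA] = [A⁻], so by Henderson–Hasselbalch pH = pKa + log(1) = pKa.
pKa = −log(1.80e-04) = 3.74.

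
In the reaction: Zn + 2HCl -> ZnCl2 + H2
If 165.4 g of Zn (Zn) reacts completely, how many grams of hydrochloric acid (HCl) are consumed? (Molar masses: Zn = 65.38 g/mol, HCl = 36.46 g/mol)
Moles of Zn = 165.4 g ÷ 65.38 g/mol = 2.52983 mol
Mole ratio: 2 mol HCl / 1 mol Zn
Moles of HCl = 2.52983 × (2/1) = 5.05965 mol
Mass of HCl = 5.05965 mol × 36.46 g/mol = 184.5 g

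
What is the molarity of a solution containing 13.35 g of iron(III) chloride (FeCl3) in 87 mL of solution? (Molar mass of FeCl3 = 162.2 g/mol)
Moles of FeCl3 = 13.35 g ÷ 162.2 g/mol = 0.0823058 mol
Volume = 87 mL = 0.087 L
Molarity = 0.0823058 mol ÷ 0.087 L = 0.946 M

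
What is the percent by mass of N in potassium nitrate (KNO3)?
Mass of N in formula = 14.01 × 1 = 14.01 g/mol
Molar mass = 101.11 g/mol
% N = (14.01/101.11) × 100% = 13.86%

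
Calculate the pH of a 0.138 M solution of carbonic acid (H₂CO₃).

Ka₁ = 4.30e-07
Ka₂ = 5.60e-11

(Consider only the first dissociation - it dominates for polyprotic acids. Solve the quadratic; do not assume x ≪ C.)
pH = 3.61

x² + Ka₁·x − Ka₁·C = 0 with Ka₁ = 4.30e-07, C = 0.138.
x = (−Ka₁ + √(Ka₁² + 4·Ka₁·C))/2 = 2.4338e-04 M, so pH = 3.61.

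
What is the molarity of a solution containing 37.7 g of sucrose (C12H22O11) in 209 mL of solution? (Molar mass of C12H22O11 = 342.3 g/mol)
Moles of C12H22O11 = 37.7 g ÷ 342.3 g/mol = 0.110137 mol
Volume = 209 mL = 0.209 L
Molarity = 0.110137 mol ÷ 0.209 L = 0.527 M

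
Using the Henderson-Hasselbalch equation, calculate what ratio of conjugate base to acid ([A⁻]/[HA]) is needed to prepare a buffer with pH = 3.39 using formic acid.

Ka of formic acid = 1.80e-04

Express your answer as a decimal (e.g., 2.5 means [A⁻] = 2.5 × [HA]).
[A⁻]/[HA] = 0.442

pKa = −log(1.80e-04) = 3.7447. pH = pKa + log([A⁻]/[HA]). 3.39 = 3.7447 + log(ratio). log(ratio) = 3.39 − 3.7447 = -0.3547. ratio = 10^(-0.3547) = 0.442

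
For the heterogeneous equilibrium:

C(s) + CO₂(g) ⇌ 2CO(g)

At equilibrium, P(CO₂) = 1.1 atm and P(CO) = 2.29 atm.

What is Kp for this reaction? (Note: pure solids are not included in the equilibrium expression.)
K_p = 4.767

Solid C is excluded.
Kp = P(CO)²/P(CO₂) = (2.29)²/1.1 = 5.244/1.1 = 4.767.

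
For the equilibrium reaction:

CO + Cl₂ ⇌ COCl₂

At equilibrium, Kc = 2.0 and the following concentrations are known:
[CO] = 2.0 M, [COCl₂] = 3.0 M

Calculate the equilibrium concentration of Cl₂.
[Cl₂] = 0.7500 M

Kc = ([COCl₂]) / ([CO] × [Cl₂]) = 2.0
[Cl₂]^1 = (product terms)/(Kc · other reactant terms) = 3 / (2.0 · 2) = 0.75
[Cl₂] = 0.7500 M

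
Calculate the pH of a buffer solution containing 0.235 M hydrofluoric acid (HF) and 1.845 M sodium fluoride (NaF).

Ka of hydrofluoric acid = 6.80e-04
pH = 4.06

pKa = -log(6.80e-04) = 3.17. pH = pKa + log([A⁻]/[HA]) = 3.17 + log(1.845/0.235)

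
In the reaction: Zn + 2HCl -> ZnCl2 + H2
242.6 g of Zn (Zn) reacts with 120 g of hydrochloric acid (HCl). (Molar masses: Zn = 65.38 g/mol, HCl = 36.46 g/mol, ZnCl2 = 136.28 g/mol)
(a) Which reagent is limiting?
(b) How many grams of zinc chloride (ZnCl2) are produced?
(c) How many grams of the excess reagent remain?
(a) HCl, (b) 224.3 g, (c) 135 g

Moles of Zn = 242.6 g ÷ 65.38 g/mol = 3.71061 mol
Moles of HCl = 120 g ÷ 36.46 g/mol = 3.29128 mol
Moles ÷ coefficient: Zn: 3.71061/1 = 3.711, HCl: 3.29128/2 = 1.646
(a) HCl has the smaller value, so HCl is the limiting reagent.
(b) Moles of ZnCl2 = 3.29128 mol HCl × (1/2) = 1.64564 mol; mass = 1.64564 mol × 136.28 g/mol = 224.3 g
(c) Zn consumed = 3.29128 × (1/2) = 1.64564 mol; remaining = 3.71061 − 1.64564 = 2.06498 mol; mass = 2.06498 mol × 65.38 g/mol = 135 g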